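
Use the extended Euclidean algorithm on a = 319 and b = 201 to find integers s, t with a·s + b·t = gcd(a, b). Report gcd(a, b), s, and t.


Euclidean algorithm on (319, 201) — divide until remainder is 0:
  319 = 1 · 201 + 118
  201 = 1 · 118 + 83
  118 = 1 · 83 + 35
  83 = 2 · 35 + 13
  35 = 2 · 13 + 9
  13 = 1 · 9 + 4
  9 = 2 · 4 + 1
  4 = 4 · 1 + 0
gcd(319, 201) = 1.
Track Bezout coefficients alongside the remainders: start with r₀ = 319 = a·1 + b·0 (s = 1, t = 0) and r₁ = 201 = a·0 + b·1 (s = 0, t = 1); each new remainder r_{k+1} = r_{k-1} − q_k·r_k inherits s_{k+1} = s_{k-1} − q_k·s_k, t_{k+1} = t_{k-1} − q_k·t_k, so r_k = a·s_k + b·t_k at every step:
  q = 1: r = 118, s = 1 − 1·0 = 1, t = 0 − 1·1 = -1  (check: 319·1 + 201·(-1) = 118)
  q = 1: r = 83, s = 0 − 1·1 = -1, t = 1 − 1·(-1) = 2  (check: 319·(-1) + 201·2 = 83)
  q = 1: r = 35, s = 1 − 1·(-1) = 2, t = -1 − 1·2 = -3  (check: 319·2 + 201·(-3) = 35)
  q = 2: r = 13, s = -1 − 2·2 = -5, t = 2 − 2·(-3) = 8  (check: 319·(-5) + 201·8 = 13)
  q = 2: r = 9, s = 2 − 2·(-5) = 12, t = -3 − 2·8 = -19  (check: 319·12 + 201·(-19) = 9)
  q = 1: r = 4, s = -5 − 1·12 = -17, t = 8 − 1·(-19) = 27  (check: 319·(-17) + 201·27 = 4)
  q = 2: r = 1, s = 12 − 2·(-17) = 46, t = -19 − 2·27 = -73  (check: 319·46 + 201·(-73) = 1)
The row with r = 1 (the gcd) gives the Bezout coefficients s = 46, t = -73.
Result: 319 · (46) + 201 · (-73) = 1.

gcd(319, 201) = 1; s = 46, t = -73 (check: 319·46 + 201·(-73) = 1).


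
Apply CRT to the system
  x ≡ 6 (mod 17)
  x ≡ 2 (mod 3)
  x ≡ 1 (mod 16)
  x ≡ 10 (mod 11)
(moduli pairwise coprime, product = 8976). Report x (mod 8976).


Product of moduli M = 17 · 3 · 16 · 11 = 8976.
Merge one congruence at a time:
  Start: x ≡ 6 (mod 17).
  Combine with x ≡ 2 (mod 3); new modulus lcm = 51.
    Write x = 6 + 17·t and substitute into x ≡ 2 (mod 3): 17·t ≡ 2 − 6 = -4 (mod 3).
    Reduce coefficients mod 3: 2·t ≡ 2 (mod 3).
    The inverse of 2 mod 3 is 2 (since 2·2 = 4 = 1·3 + 1), so t ≡ 2·2 = 4 ≡ 1 (mod 3).
    Then x = 6 + 17·1 = 23, valid modulo lcm(17, 3) = 51: x ≡ 23 (mod 51).
  Combine with x ≡ 1 (mod 16); new modulus lcm = 816.
    Write x = 23 + 51·t and substitute into x ≡ 1 (mod 16): 51·t ≡ 1 − 23 = -22 (mod 16).
    Reduce coefficients mod 16: 3·t ≡ 10 (mod 16).
    The inverse of 3 mod 16 is 11 (since 3·11 = 33 = 2·16 + 1), so t ≡ 11·10 = 110 ≡ 14 (mod 16).
    Then x = 23 + 51·14 = 737, valid modulo lcm(51, 16) = 816: x ≡ 737 (mod 816).
  Combine with x ≡ 10 (mod 11); new modulus lcm = 8976.
    Write x = 737 + 816·t and substitute into x ≡ 10 (mod 11): 816·t ≡ 10 − 737 = -727 (mod 11).
    Reduce coefficients mod 11: 2·t ≡ 10 (mod 11).
    The inverse of 2 mod 11 is 6 (since 2·6 = 12 = 1·11 + 1), so t ≡ 6·10 = 60 ≡ 5 (mod 11).
    Then x = 737 + 816·5 = 4817, valid modulo lcm(816, 11) = 8976: x ≡ 4817 (mod 8976).
Verify against each original: 4817 mod 17 = 6, 4817 mod 3 = 2, 4817 mod 16 = 1, 4817 mod 11 = 10.

x ≡ 4817 (mod 8976).


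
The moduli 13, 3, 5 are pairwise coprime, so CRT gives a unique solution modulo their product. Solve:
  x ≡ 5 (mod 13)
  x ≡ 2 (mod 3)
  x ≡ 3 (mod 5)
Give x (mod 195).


Moduli 13, 3, 5 are pairwise coprime; by CRT there is a unique solution modulo M = 13 · 3 · 5 = 195.
Solve pairwise, accumulating the modulus:
  Start with x ≡ 5 (mod 13).
  Combine with x ≡ 2 (mod 3): since gcd(13, 3) = 1, we get a unique residue mod 39.
    Write x = 5 + 13·t and substitute into x ≡ 2 (mod 3): 13·t ≡ 2 − 5 = -3 (mod 3).
    Reduce coefficients mod 3: 1·t ≡ 0 (mod 3).
    So t ≡ 0 (mod 3).
    Then x = 5 + 13·0 = 5, valid modulo lcm(13, 3) = 39: x ≡ 5 (mod 39).
  Combine with x ≡ 3 (mod 5): since gcd(39, 5) = 1, we get a unique residue mod 195.
    Write x = 5 + 39·t and substitute into x ≡ 3 (mod 5): 39·t ≡ 3 − 5 = -2 (mod 5).
    Reduce coefficients mod 5: 4·t ≡ 3 (mod 5).
    The inverse of 4 mod 5 is 4 (since 4·4 = 16 = 3·5 + 1), so t ≡ 4·3 = 12 ≡ 2 (mod 5).
    Then x = 5 + 39·2 = 83, valid modulo lcm(39, 5) = 195: x ≡ 83 (mod 195).
Verify: 83 mod 13 = 5 ✓, 83 mod 3 = 2 ✓, 83 mod 5 = 3 ✓.

x ≡ 83 (mod 195).


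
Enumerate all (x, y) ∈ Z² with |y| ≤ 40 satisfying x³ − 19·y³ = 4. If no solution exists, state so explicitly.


The equation is x³ - 19y³ = 4. For fixed y, x³ = 19·y³ + 4, so a solution requires the RHS to be a perfect cube.
Strategy: iterate y from -40 to 40, compute RHS = 19·y³ + 4, and check whether it is a (positive or negative) perfect cube.
Check small values of y:
  y = 0: RHS = 4 is not a perfect cube.
  y = 1: RHS = 23 is not a perfect cube.
  y = -1: RHS = -15 is not a perfect cube.
  y = 2: RHS = 156 is not a perfect cube.
  y = -2: RHS = -148 is not a perfect cube.
  y = 3: RHS = 517 is not a perfect cube.
  y = -3: RHS = -509 is not a perfect cube.
Continuing the search up to |y| = 40 finds no solutions either.
No (x, y) in the scanned range satisfies the equation.

No integer solutions with |y| ≤ 40.


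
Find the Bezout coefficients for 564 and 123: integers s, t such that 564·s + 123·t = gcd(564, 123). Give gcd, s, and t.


Euclidean algorithm on (564, 123) — divide until remainder is 0:
  564 = 4 · 123 + 72
  123 = 1 · 72 + 51
  72 = 1 · 51 + 21
  51 = 2 · 21 + 9
  21 = 2 · 9 + 3
  9 = 3 · 3 + 0
gcd(564, 123) = 3.
Track Bezout coefficients alongside the remainders: start with r₀ = 564 = a·1 + b·0 (s = 1, t = 0) and r₁ = 123 = a·0 + b·1 (s = 0, t = 1); each new remainder r_{k+1} = r_{k-1} − q_k·r_k inherits s_{k+1} = s_{k-1} − q_k·s_k, t_{k+1} = t_{k-1} − q_k·t_k, so r_k = a·s_k + b·t_k at every step:
  q = 4: r = 72, s = 1 − 4·0 = 1, t = 0 − 4·1 = -4  (check: 564·1 + 123·(-4) = 72)
  q = 1: r = 51, s = 0 − 1·1 = -1, t = 1 − 1·(-4) = 5  (check: 564·(-1) + 123·5 = 51)
  q = 1: r = 21, s = 1 − 1·(-1) = 2, t = -4 − 1·5 = -9  (check: 564·2 + 123·(-9) = 21)
  q = 2: r = 9, s = -1 − 2·2 = -5, t = 5 − 2·(-9) = 23  (check: 564·(-5) + 123·23 = 9)
  q = 2: r = 3, s = 2 − 2·(-5) = 12, t = -9 − 2·23 = -55  (check: 564·12 + 123·(-55) = 3)
The row with r = 3 (the gcd) gives the Bezout coefficients s = 12, t = -55.
Result: 564 · (12) + 123 · (-55) = 3.

gcd(564, 123) = 3; s = 12, t = -55 (check: 564·12 + 123·(-55) = 3).


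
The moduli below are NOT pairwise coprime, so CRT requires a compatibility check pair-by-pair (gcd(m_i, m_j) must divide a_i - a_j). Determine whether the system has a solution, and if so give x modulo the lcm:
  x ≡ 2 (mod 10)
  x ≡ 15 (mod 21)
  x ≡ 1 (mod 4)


Moduli 10, 21, 4 are not pairwise coprime, so CRT works modulo lcm(m_i) when all pairwise compatibility conditions hold.
Pairwise compatibility: gcd(m_i, m_j) must divide a_i - a_j for every pair.
Merge one congruence at a time:
  Start: x ≡ 2 (mod 10).
  Combine with x ≡ 15 (mod 21): gcd(10, 21) = 1; 15 - 2 = 13, which IS divisible by 1, so compatible.
    Write x = 2 + 10·t and substitute into x ≡ 15 (mod 21): 10·t ≡ 15 − 2 = 13 (mod 21).
    The inverse of 10 mod 21 is 19 (since 10·19 = 190 = 9·21 + 1), so t ≡ 19·13 = 247 ≡ 16 (mod 21).
    Then x = 2 + 10·16 = 162, valid modulo lcm(10, 21) = 210: x ≡ 162 (mod 210).
  Combine with x ≡ 1 (mod 4): gcd(210, 4) = 2, and 1 - 162 = -161 is NOT divisible by 2.
    ⇒ system is inconsistent (no integer solution).

No solution (the system is inconsistent).


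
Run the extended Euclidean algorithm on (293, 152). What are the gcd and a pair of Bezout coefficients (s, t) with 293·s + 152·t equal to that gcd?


Euclidean algorithm on (293, 152) — divide until remainder is 0:
  293 = 1 · 152 + 141
  152 = 1 · 141 + 11
  141 = 12 · 11 + 9
  11 = 1 · 9 + 2
  9 = 4 · 2 + 1
  2 = 2 · 1 + 0
gcd(293, 152) = 1.
Track Bezout coefficients alongside the remainders: start with r₀ = 293 = a·1 + b·0 (s = 1, t = 0) and r₁ = 152 = a·0 + b·1 (s = 0, t = 1); each new remainder r_{k+1} = r_{k-1} − q_k·r_k inherits s_{k+1} = s_{k-1} − q_k·s_k, t_{k+1} = t_{k-1} − q_k·t_k, so r_k = a·s_k + b·t_k at every step:
  q = 1: r = 141, s = 1 − 1·0 = 1, t = 0 − 1·1 = -1  (check: 293·1 + 152·(-1) = 141)
  q = 1: r = 11, s = 0 − 1·1 = -1, t = 1 − 1·(-1) = 2  (check: 293·(-1) + 152·2 = 11)
  q = 12: r = 9, s = 1 − 12·(-1) = 13, t = -1 − 12·2 = -25  (check: 293·13 + 152·(-25) = 9)
  q = 1: r = 2, s = -1 − 1·13 = -14, t = 2 − 1·(-25) = 27  (check: 293·(-14) + 152·27 = 2)
  q = 4: r = 1, s = 13 − 4·(-14) = 69, t = -25 − 4·27 = -133  (check: 293·69 + 152·(-133) = 1)
The row with r = 1 (the gcd) gives the Bezout coefficients s = 69, t = -133.
Result: 293 · (69) + 152 · (-133) = 1.

gcd(293, 152) = 1; s = 69, t = -133 (check: 293·69 + 152·(-133) = 1).


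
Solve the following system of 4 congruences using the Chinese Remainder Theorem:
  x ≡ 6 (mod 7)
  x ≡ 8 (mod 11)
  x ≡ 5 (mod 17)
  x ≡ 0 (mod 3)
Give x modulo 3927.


Product of moduli M = 7 · 11 · 17 · 3 = 3927.
Merge one congruence at a time:
  Start: x ≡ 6 (mod 7).
  Combine with x ≡ 8 (mod 11); new modulus lcm = 77.
    Write x = 6 + 7·t and substitute into x ≡ 8 (mod 11): 7·t ≡ 8 − 6 = 2 (mod 11).
    The inverse of 7 mod 11 is 8 (since 7·8 = 56 = 5·11 + 1), so t ≡ 8·2 = 16 ≡ 5 (mod 11).
    Then x = 6 + 7·5 = 41, valid modulo lcm(7, 11) = 77: x ≡ 41 (mod 77).
  Combine with x ≡ 5 (mod 17); new modulus lcm = 1309.
    Write x = 41 + 77·t and substitute into x ≡ 5 (mod 17): 77·t ≡ 5 − 41 = -36 (mod 17).
    Reduce coefficients mod 17: 9·t ≡ 15 (mod 17).
    The inverse of 9 mod 17 is 2 (since 9·2 = 18 = 1·17 + 1), so t ≡ 2·15 = 30 ≡ 13 (mod 17).
    Then x = 41 + 77·13 = 1042, valid modulo lcm(77, 17) = 1309: x ≡ 1042 (mod 1309).
  Combine with x ≡ 0 (mod 3); new modulus lcm = 3927.
    Write x = 1042 + 1309·t and substitute into x ≡ 0 (mod 3): 1309·t ≡ 0 − 1042 = -1042 (mod 3).
    Reduce coefficients mod 3: 1·t ≡ 2 (mod 3).
    So t ≡ 2 (mod 3).
    Then x = 1042 + 1309·2 = 3660, valid modulo lcm(1309, 3) = 3927: x ≡ 3660 (mod 3927).
Verify against each original: 3660 mod 7 = 6, 3660 mod 11 = 8, 3660 mod 17 = 5, 3660 mod 3 = 0.

x ≡ 3660 (mod 3927).


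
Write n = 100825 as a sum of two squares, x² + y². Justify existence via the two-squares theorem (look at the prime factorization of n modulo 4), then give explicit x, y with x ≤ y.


Step 1: Factor n = 100825 = 5^2 · 37 · 109.
Step 2: Check the mod-4 condition on each prime factor: 5 ≡ 1 (mod 4), exponent 2; 37 ≡ 1 (mod 4), exponent 1; 109 ≡ 1 (mod 4), exponent 1.
All primes ≡ 3 (mod 4) appear to even exponent (or don't appear), so by the two-squares theorem n IS expressible as a sum of two squares.
Step 3: Build a representation. Group n = k² · m with k = 5 and m = 37 · 109 = 4033 (a product of primes ≡ 1 (mod 4)); a representation of m scales to one of n via (k·x)² + (k·y)² = k²(x² + y²). Each prime p ≡ 1 (mod 4) is itself a sum of two squares; find a² by testing p − a² for a perfect square:
  37: 37 − 1² = 36 = 6² ⇒ 37 = 1² + 6².
  109: 109 − 1² = 108, 109 − 2² = 105, 109 − 3² = 100 = 10² ⇒ 109 = 3² + 10².
  Combine using the Brahmagupta–Fibonacci identity (a² + b²)(c² + d²) = (ac − bd)² + (ad + bc)² = (ac + bd)² + (ad − bc)²:
  37 · 109 = 4033: from (1² + 6²)(3² + 10²), take (1·3 − 6·10, 1·10 + 6·3) = (3 − 60, 10 + 18) = (-57, 28); dropping signs (only squares matter) gives (57, 28); check 57² + 28² = 3249 + 784 = 4033 ✓.
  Scale by k = 5: (5·57, 5·28) = (285, 140).
Step 4: Order so x ≤ y and verify: 140² + 285² = 19600 + 81225 = 100825 = n. ✓

n = 100825 = 140² + 285² (one valid representation with x ≤ y).


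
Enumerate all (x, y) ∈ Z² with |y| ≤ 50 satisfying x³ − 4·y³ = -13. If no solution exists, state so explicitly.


The equation is x³ - 4y³ = -13. For fixed y, x³ = 4·y³ − 13, so a solution requires the RHS to be a perfect cube.
Strategy: iterate y from -50 to 50, compute RHS = 4·y³ − 13, and check whether it is a (positive or negative) perfect cube.
Check small values of y:
  y = 0: RHS = -13 is not a perfect cube.
  y = 1: RHS = -9 is not a perfect cube.
  y = -1: RHS = -17 is not a perfect cube.
  y = 2: RHS = 19 is not a perfect cube.
  y = -2: RHS = -45 is not a perfect cube.
  y = 3: RHS = 95 is not a perfect cube.
  y = -3: RHS = -121 is not a perfect cube.
Continuing the search up to |y| = 50 finds no solutions either.
No (x, y) in the scanned range satisfies the equation.

No integer solutions with |y| ≤ 50.


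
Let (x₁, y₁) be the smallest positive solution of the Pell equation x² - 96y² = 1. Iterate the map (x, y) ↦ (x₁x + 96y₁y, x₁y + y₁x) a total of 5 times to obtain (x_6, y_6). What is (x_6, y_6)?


Step 1: Find the fundamental solution (x₁, y₁) of x² - 96y² = 1.
  Expand √96 as a continued fraction. a₀ = ⌊√96⌋ = 9; iterate m_{k+1} = d_k·a_k − m_k, d_{k+1} = (96 − m_{k+1}²)/d_k, a_{k+1} = ⌊(a₀ + m_{k+1})/d_{k+1}⌋ (starting m₀ = 0, d₀ = 1), with convergents p_k = a_k·p_{k-1} + p_{k-2}, q_k = a_k·q_{k-1} + q_{k-2} (p₋₁ = 1, q₋₁ = 0):
  k = 0: a₀ = 9; p₀/q₀ = 9/1; p₀² − 96·q₀² = 81 − 96 = -15.
  k = 1: m = 9, d = 15, a = ⌊(9 + 9)/15⌋ = 1; p/q = (1·9 + 1)/(1·1 + 0) = 10/1; p² − 96·q² = 100 − 96 = 4.
  k = 2: m = 6, d = 4, a = ⌊(9 + 6)/4⌋ = 3; p/q = (3·10 + 9)/(3·1 + 1) = 39/4; p² − 96·q² = 1521 − 1536 = -15.
  k = 3: m = 6, d = 15, a = ⌊(9 + 6)/15⌋ = 1; p/q = (1·39 + 10)/(1·4 + 1) = 49/5; p² − 96·q² = 2401 − 2400 = 1.
  The first convergent with p² − 96·q² = 1 gives the fundamental solution (x₁, y₁) = (49, 5).
Step 2: Apply the recurrence (x_{n+1}, y_{n+1}) = (x₁x_n + 96y₁y_n, x₁y_n + y₁x_n) repeatedly.
  From (x_1, y_1) = (49, 5): x_2 = 49·49 + 96·5·5 = 4801; y_2 = 49·5 + 5·49 = 490.
  From (x_2, y_2) = (4801, 490): x_3 = 49·4801 + 96·5·490 = 470449; y_3 = 49·490 + 5·4801 = 48015.
  From (x_3, y_3) = (470449, 48015): x_4 = 49·470449 + 96·5·48015 = 46099201; y_4 = 49·48015 + 5·470449 = 4704980.
  From (x_4, y_4) = (46099201, 4704980): x_5 = 49·46099201 + 96·5·4704980 = 4517251249; y_5 = 49·4704980 + 5·46099201 = 461040025.
  From (x_5, y_5) = (4517251249, 461040025): x_6 = 49·4517251249 + 96·5·461040025 = 442644523201; y_6 = 49·461040025 + 5·4517251249 = 45177217470.
Step 3: Verify x_6² - 96·y_6² = 195934173919840627286401 - 195934173919840627286400 = 1 (should be 1). ✓

(x_1, y_1) = (49, 5); (x_6, y_6) = (442644523201, 45177217470).


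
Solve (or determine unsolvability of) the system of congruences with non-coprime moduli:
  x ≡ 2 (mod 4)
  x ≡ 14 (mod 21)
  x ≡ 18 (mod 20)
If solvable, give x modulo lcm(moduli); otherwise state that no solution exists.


Moduli 4, 21, 20 are not pairwise coprime, so CRT works modulo lcm(m_i) when all pairwise compatibility conditions hold.
Pairwise compatibility: gcd(m_i, m_j) must divide a_i - a_j for every pair.
Merge one congruence at a time:
  Start: x ≡ 2 (mod 4).
  Combine with x ≡ 14 (mod 21): gcd(4, 21) = 1; 14 - 2 = 12, which IS divisible by 1, so compatible.
    Write x = 2 + 4·t and substitute into x ≡ 14 (mod 21): 4·t ≡ 14 − 2 = 12 (mod 21).
    The inverse of 4 mod 21 is 16 (since 4·16 = 64 = 3·21 + 1), so t ≡ 16·12 = 192 ≡ 3 (mod 21).
    Then x = 2 + 4·3 = 14, valid modulo lcm(4, 21) = 84: x ≡ 14 (mod 84).
  Combine with x ≡ 18 (mod 20): gcd(84, 20) = 4; 18 - 14 = 4, which IS divisible by 4, so compatible.
    Write x = 14 + 84·t and substitute into x ≡ 18 (mod 20): 84·t ≡ 18 − 14 = 4 (mod 20).
    Divide the congruence (and modulus) by g = 4: 21·t ≡ 1 (mod 5).
    Reduce coefficients mod 5: 1·t ≡ 1 (mod 5).
    So t ≡ 1 (mod 5).
    Then x = 14 + 84·1 = 98, valid modulo lcm(84, 20) = 420: x ≡ 98 (mod 420).
Verify: 98 mod 4 = 2, 98 mod 21 = 14, 98 mod 20 = 18.

x ≡ 98 (mod 420).


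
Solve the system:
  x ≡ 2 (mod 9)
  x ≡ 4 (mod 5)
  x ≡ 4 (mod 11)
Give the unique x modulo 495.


Moduli 9, 5, 11 are pairwise coprime; by CRT there is a unique solution modulo M = 9 · 5 · 11 = 495.
Solve pairwise, accumulating the modulus:
  Start with x ≡ 2 (mod 9).
  Combine with x ≡ 4 (mod 5): since gcd(9, 5) = 1, we get a unique residue mod 45.
    Write x = 2 + 9·t and substitute into x ≡ 4 (mod 5): 9·t ≡ 4 − 2 = 2 (mod 5).
    Reduce coefficients mod 5: 4·t ≡ 2 (mod 5).
    The inverse of 4 mod 5 is 4 (since 4·4 = 16 = 3·5 + 1), so t ≡ 4·2 = 8 ≡ 3 (mod 5).
    Then x = 2 + 9·3 = 29, valid modulo lcm(9, 5) = 45: x ≡ 29 (mod 45).
  Combine with x ≡ 4 (mod 11): since gcd(45, 11) = 1, we get a unique residue mod 495.
    Write x = 29 + 45·t and substitute into x ≡ 4 (mod 11): 45·t ≡ 4 − 29 = -25 (mod 11).
    Reduce coefficients mod 11: 1·t ≡ 8 (mod 11).
    So t ≡ 8 (mod 11).
    Then x = 29 + 45·8 = 389, valid modulo lcm(45, 11) = 495: x ≡ 389 (mod 495).
Verify: 389 mod 9 = 2 ✓, 389 mod 5 = 4 ✓, 389 mod 11 = 4 ✓.

x ≡ 389 (mod 495).


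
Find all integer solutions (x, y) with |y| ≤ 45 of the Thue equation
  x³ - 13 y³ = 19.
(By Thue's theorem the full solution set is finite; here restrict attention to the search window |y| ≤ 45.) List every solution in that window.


The equation is x³ - 13y³ = 19. For fixed y, x³ = 13·y³ + 19, so a solution requires the RHS to be a perfect cube.
Strategy: iterate y from -45 to 45, compute RHS = 13·y³ + 19, and check whether it is a (positive or negative) perfect cube.
Check small values of y:
  y = 0: RHS = 19 is not a perfect cube.
  y = 1: RHS = 32 is not a perfect cube.
  y = -1: RHS = 6 is not a perfect cube.
  y = 2: RHS = 123 is not a perfect cube.
  y = -2: RHS = -85 is not a perfect cube.
  y = 3: RHS = 370 is not a perfect cube.
  y = -3: RHS = -332 is not a perfect cube.
Continuing the search up to |y| = 45 finds no solutions either.
No (x, y) in the scanned range satisfies the equation.

No integer solutions with |y| ≤ 45.


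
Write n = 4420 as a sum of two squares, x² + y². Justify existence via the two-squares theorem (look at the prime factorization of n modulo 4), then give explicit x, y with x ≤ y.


Step 1: Factor n = 4420 = 2^2 · 5 · 13 · 17.
Step 2: Check the mod-4 condition on each prime factor: 2 = 2 (special); 5 ≡ 1 (mod 4), exponent 1; 13 ≡ 1 (mod 4), exponent 1; 17 ≡ 1 (mod 4), exponent 1.
All primes ≡ 3 (mod 4) appear to even exponent (or don't appear), so by the two-squares theorem n IS expressible as a sum of two squares.
Step 3: Build a representation. Group n = k² · m with k = 2 and m = 5 · 13 · 17 = 1105 (a product of primes ≡ 1 (mod 4)); a representation of m scales to one of n via (k·x)² + (k·y)² = k²(x² + y²). Each prime p ≡ 1 (mod 4) is itself a sum of two squares; find a² by testing p − a² for a perfect square:
  5: 5 − 1² = 4 = 2² ⇒ 5 = 1² + 2².
  13: 13 − 1² = 12, 13 − 2² = 9 = 3² ⇒ 13 = 2² + 3².
  17: 17 − 1² = 16 = 4² ⇒ 17 = 1² + 4².
  Combine using the Brahmagupta–Fibonacci identity (a² + b²)(c² + d²) = (ac − bd)² + (ad + bc)² = (ac + bd)² + (ad − bc)²:
  5 · 13 = 65: from (1² + 2²)(2² + 3²), take (1·2 − 2·3, 1·3 + 2·2) = (2 − 6, 3 + 4) = (-4, 7); dropping signs (only squares matter) gives (4, 7); check 4² + 7² = 16 + 49 = 65 ✓.
  65 · 17 = 1105: from (4² + 7²)(1² + 4²), take (4·1 − 7·4, 4·4 + 7·1) = (4 − 28, 16 + 7) = (-24, 23); dropping signs (only squares matter) gives (24, 23); check 24² + 23² = 576 + 529 = 1105 ✓.
  Scale by k = 2: (2·24, 2·23) = (48, 46).
Step 4: Order so x ≤ y and verify: 46² + 48² = 2116 + 2304 = 4420 = n. ✓

n = 4420 = 46² + 48² (one valid representation with x ≤ y).


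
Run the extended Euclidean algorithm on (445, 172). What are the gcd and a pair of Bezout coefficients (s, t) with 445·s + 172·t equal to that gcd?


Euclidean algorithm on (445, 172) — divide until remainder is 0:
  445 = 2 · 172 + 101
  172 = 1 · 101 + 71
  101 = 1 · 71 + 30
  71 = 2 · 30 + 11
  30 = 2 · 11 + 8
  11 = 1 · 8 + 3
  8 = 2 · 3 + 2
  3 = 1 · 2 + 1
  2 = 2 · 1 + 0
gcd(445, 172) = 1.
Track Bezout coefficients alongside the remainders: start with r₀ = 445 = a·1 + b·0 (s = 1, t = 0) and r₁ = 172 = a·0 + b·1 (s = 0, t = 1); each new remainder r_{k+1} = r_{k-1} − q_k·r_k inherits s_{k+1} = s_{k-1} − q_k·s_k, t_{k+1} = t_{k-1} − q_k·t_k, so r_k = a·s_k + b·t_k at every step:
  q = 2: r = 101, s = 1 − 2·0 = 1, t = 0 − 2·1 = -2  (check: 445·1 + 172·(-2) = 101)
  q = 1: r = 71, s = 0 − 1·1 = -1, t = 1 − 1·(-2) = 3  (check: 445·(-1) + 172·3 = 71)
  q = 1: r = 30, s = 1 − 1·(-1) = 2, t = -2 − 1·3 = -5  (check: 445·2 + 172·(-5) = 30)
  q = 2: r = 11, s = -1 − 2·2 = -5, t = 3 − 2·(-5) = 13  (check: 445·(-5) + 172·13 = 11)
  q = 2: r = 8, s = 2 − 2·(-5) = 12, t = -5 − 2·13 = -31  (check: 445·12 + 172·(-31) = 8)
  q = 1: r = 3, s = -5 − 1·12 = -17, t = 13 − 1·(-31) = 44  (check: 445·(-17) + 172·44 = 3)
  q = 2: r = 2, s = 12 − 2·(-17) = 46, t = -31 − 2·44 = -119  (check: 445·46 + 172·(-119) = 2)
  q = 1: r = 1, s = -17 − 1·46 = -63, t = 44 − 1·(-119) = 163  (check: 445·(-63) + 172·163 = 1)
The row with r = 1 (the gcd) gives the Bezout coefficients s = -63, t = 163.
Result: 445 · (-63) + 172 · (163) = 1.

gcd(445, 172) = 1; s = -63, t = 163 (check: 445·(-63) + 172·163 = 1).


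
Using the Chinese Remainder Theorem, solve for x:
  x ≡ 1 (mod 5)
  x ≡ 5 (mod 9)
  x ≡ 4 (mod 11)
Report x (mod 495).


Moduli 5, 9, 11 are pairwise coprime; by CRT there is a unique solution modulo M = 5 · 9 · 11 = 495.
Solve pairwise, accumulating the modulus:
  Start with x ≡ 1 (mod 5).
  Combine with x ≡ 5 (mod 9): since gcd(5, 9) = 1, we get a unique residue mod 45.
    Write x = 1 + 5·t and substitute into x ≡ 5 (mod 9): 5·t ≡ 5 − 1 = 4 (mod 9).
    The inverse of 5 mod 9 is 2 (since 5·2 = 10 = 1·9 + 1), so t ≡ 2·4 = 8 ≡ 8 (mod 9).
    Then x = 1 + 5·8 = 41, valid modulo lcm(5, 9) = 45: x ≡ 41 (mod 45).
  Combine with x ≡ 4 (mod 11): since gcd(45, 11) = 1, we get a unique residue mod 495.
    Write x = 41 + 45·t and substitute into x ≡ 4 (mod 11): 45·t ≡ 4 − 41 = -37 (mod 11).
    Reduce coefficients mod 11: 1·t ≡ 7 (mod 11).
    So t ≡ 7 (mod 11).
    Then x = 41 + 45·7 = 356, valid modulo lcm(45, 11) = 495: x ≡ 356 (mod 495).
Verify: 356 mod 5 = 1 ✓, 356 mod 9 = 5 ✓, 356 mod 11 = 4 ✓.

x ≡ 356 (mod 495).


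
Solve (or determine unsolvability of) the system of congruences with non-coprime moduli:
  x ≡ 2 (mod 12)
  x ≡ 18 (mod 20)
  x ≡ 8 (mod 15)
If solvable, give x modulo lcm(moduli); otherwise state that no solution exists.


Moduli 12, 20, 15 are not pairwise coprime, so CRT works modulo lcm(m_i) when all pairwise compatibility conditions hold.
Pairwise compatibility: gcd(m_i, m_j) must divide a_i - a_j for every pair.
Merge one congruence at a time:
  Start: x ≡ 2 (mod 12).
  Combine with x ≡ 18 (mod 20): gcd(12, 20) = 4; 18 - 2 = 16, which IS divisible by 4, so compatible.
    Write x = 2 + 12·t and substitute into x ≡ 18 (mod 20): 12·t ≡ 18 − 2 = 16 (mod 20).
    Divide the congruence (and modulus) by g = 4: 3·t ≡ 4 (mod 5).
    The inverse of 3 mod 5 is 2 (since 3·2 = 6 = 1·5 + 1), so t ≡ 2·4 = 8 ≡ 3 (mod 5).
    Then x = 2 + 12·3 = 38, valid modulo lcm(12, 20) = 60: x ≡ 38 (mod 60).
  Combine with x ≡ 8 (mod 15): gcd(60, 15) = 15; 8 - 38 = -30, which IS divisible by 15, so compatible.
    Write x = 38 + 60·t and substitute into x ≡ 8 (mod 15): 60·t ≡ 8 − 38 = -30 (mod 15).
    Divide the congruence (and modulus) by g = 15: 4·t ≡ -2 (mod 1).
    Modulo 1 every t works; take t = 0.
    Then x = 38 + 60·0 = 38, valid modulo lcm(60, 15) = 60: x ≡ 38 (mod 60).
Verify: 38 mod 12 = 2, 38 mod 20 = 18, 38 mod 15 = 8.

x ≡ 38 (mod 60).


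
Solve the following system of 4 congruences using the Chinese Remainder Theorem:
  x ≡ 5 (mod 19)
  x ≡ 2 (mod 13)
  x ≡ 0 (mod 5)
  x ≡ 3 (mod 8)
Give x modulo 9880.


Product of moduli M = 19 · 13 · 5 · 8 = 9880.
Merge one congruence at a time:
  Start: x ≡ 5 (mod 19).
  Combine with x ≡ 2 (mod 13); new modulus lcm = 247.
    Write x = 5 + 19·t and substitute into x ≡ 2 (mod 13): 19·t ≡ 2 − 5 = -3 (mod 13).
    Reduce coefficients mod 13: 6·t ≡ 10 (mod 13).
    The inverse of 6 mod 13 is 11 (since 6·11 = 66 = 5·13 + 1), so t ≡ 11·10 = 110 ≡ 6 (mod 13).
    Then x = 5 + 19·6 = 119, valid modulo lcm(19, 13) = 247: x ≡ 119 (mod 247).
  Combine with x ≡ 0 (mod 5); new modulus lcm = 1235.
    Write x = 119 + 247·t and substitute into x ≡ 0 (mod 5): 247·t ≡ 0 − 119 = -119 (mod 5).
    Reduce coefficients mod 5: 2·t ≡ 1 (mod 5).
    The inverse of 2 mod 5 is 3 (since 2·3 = 6 = 1·5 + 1), so t ≡ 3·1 = 3 ≡ 3 (mod 5).
    Then x = 119 + 247·3 = 860, valid modulo lcm(247, 5) = 1235: x ≡ 860 (mod 1235).
  Combine with x ≡ 3 (mod 8); new modulus lcm = 9880.
    Write x = 860 + 1235·t and substitute into x ≡ 3 (mod 8): 1235·t ≡ 3 − 860 = -857 (mod 8).
    Reduce coefficients mod 8: 3·t ≡ 7 (mod 8).
    The inverse of 3 mod 8 is 3 (since 3·3 = 9 = 1·8 + 1), so t ≡ 3·7 = 21 ≡ 5 (mod 8).
    Then x = 860 + 1235·5 = 7035, valid modulo lcm(1235, 8) = 9880: x ≡ 7035 (mod 9880).
Verify against each original: 7035 mod 19 = 5, 7035 mod 13 = 2, 7035 mod 5 = 0, 7035 mod 8 = 3.

x ≡ 7035 (mod 9880).


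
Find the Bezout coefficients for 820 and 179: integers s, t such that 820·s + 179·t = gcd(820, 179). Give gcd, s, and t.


Euclidean algorithm on (820, 179) — divide until remainder is 0:
  820 = 4 · 179 + 104
  179 = 1 · 104 + 75
  104 = 1 · 75 + 29
  75 = 2 · 29 + 17
  29 = 1 · 17 + 12
  17 = 1 · 12 + 5
  12 = 2 · 5 + 2
  5 = 2 · 2 + 1
  2 = 2 · 1 + 0
gcd(820, 179) = 1.
Track Bezout coefficients alongside the remainders: start with r₀ = 820 = a·1 + b·0 (s = 1, t = 0) and r₁ = 179 = a·0 + b·1 (s = 0, t = 1); each new remainder r_{k+1} = r_{k-1} − q_k·r_k inherits s_{k+1} = s_{k-1} − q_k·s_k, t_{k+1} = t_{k-1} − q_k·t_k, so r_k = a·s_k + b·t_k at every step:
  q = 4: r = 104, s = 1 − 4·0 = 1, t = 0 − 4·1 = -4  (check: 820·1 + 179·(-4) = 104)
  q = 1: r = 75, s = 0 − 1·1 = -1, t = 1 − 1·(-4) = 5  (check: 820·(-1) + 179·5 = 75)
  q = 1: r = 29, s = 1 − 1·(-1) = 2, t = -4 − 1·5 = -9  (check: 820·2 + 179·(-9) = 29)
  q = 2: r = 17, s = -1 − 2·2 = -5, t = 5 − 2·(-9) = 23  (check: 820·(-5) + 179·23 = 17)
  q = 1: r = 12, s = 2 − 1·(-5) = 7, t = -9 − 1·23 = -32  (check: 820·7 + 179·(-32) = 12)
  q = 1: r = 5, s = -5 − 1·7 = -12, t = 23 − 1·(-32) = 55  (check: 820·(-12) + 179·55 = 5)
  q = 2: r = 2, s = 7 − 2·(-12) = 31, t = -32 − 2·55 = -142  (check: 820·31 + 179·(-142) = 2)
  q = 2: r = 1, s = -12 − 2·31 = -74, t = 55 − 2·(-142) = 339  (check: 820·(-74) + 179·339 = 1)
The row with r = 1 (the gcd) gives the Bezout coefficients s = -74, t = 339.
Result: 820 · (-74) + 179 · (339) = 1.

gcd(820, 179) = 1; s = -74, t = 339 (check: 820·(-74) + 179·339 = 1).


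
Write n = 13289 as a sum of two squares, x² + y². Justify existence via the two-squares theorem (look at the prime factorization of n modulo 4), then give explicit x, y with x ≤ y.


Step 1: Factor n = 13289 = 97 · 137.
Step 2: Check the mod-4 condition on each prime factor: 97 ≡ 1 (mod 4), exponent 1; 137 ≡ 1 (mod 4), exponent 1.
All primes ≡ 3 (mod 4) appear to even exponent (or don't appear), so by the two-squares theorem n IS expressible as a sum of two squares.
Step 3: Build a representation. Here n = 97 · 137 is a product of primes ≡ 1 (mod 4). Each prime p ≡ 1 (mod 4) is itself a sum of two squares; find a² by testing p − a² for a perfect square:
  97: 97 − 1² = 96, 97 − 2² = 93, 97 − 3² = 88, 97 − 4² = 81 = 9² ⇒ 97 = 4² + 9².
  137: 137 − 1² = 136, 137 − 2² = 133, 137 − 3² = 128, 137 − 4² = 121 = 11² ⇒ 137 = 4² + 11².
  Combine using the Brahmagupta–Fibonacci identity (a² + b²)(c² + d²) = (ac − bd)² + (ad + bc)² = (ac + bd)² + (ad − bc)²:
  97 · 137 = 13289: from (4² + 9²)(4² + 11²), take (4·4 − 9·11, 4·11 + 9·4) = (16 − 99, 44 + 36) = (-83, 80); dropping signs (only squares matter) gives (83, 80); check 83² + 80² = 6889 + 6400 = 13289 ✓.
Step 4: Order so x ≤ y and verify: 80² + 83² = 6400 + 6889 = 13289 = n. ✓

n = 13289 = 80² + 83² (one valid representation with x ≤ y).


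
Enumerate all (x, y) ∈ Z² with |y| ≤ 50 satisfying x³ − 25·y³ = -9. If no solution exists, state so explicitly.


The equation is x³ - 25y³ = -9. For fixed y, x³ = 25·y³ − 9, so a solution requires the RHS to be a perfect cube.
Strategy: iterate y from -50 to 50, compute RHS = 25·y³ − 9, and check whether it is a (positive or negative) perfect cube.
Check small values of y:
  y = 0: RHS = -9 is not a perfect cube.
  y = 1: RHS = 16 is not a perfect cube.
  y = -1: RHS = -34 is not a perfect cube.
  y = 2: RHS = 191 is not a perfect cube.
  y = -2: RHS = -209 is not a perfect cube.
  y = 3: RHS = 666 is not a perfect cube.
  y = -3: RHS = -684 is not a perfect cube.
Continuing the search up to |y| = 50 finds no solutions either.
No (x, y) in the scanned range satisfies the equation.

No integer solutions with |y| ≤ 50.


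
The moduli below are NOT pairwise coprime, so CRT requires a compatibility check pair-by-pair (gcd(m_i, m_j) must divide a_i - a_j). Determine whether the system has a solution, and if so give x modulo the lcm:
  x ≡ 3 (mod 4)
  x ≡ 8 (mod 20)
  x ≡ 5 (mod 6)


Moduli 4, 20, 6 are not pairwise coprime, so CRT works modulo lcm(m_i) when all pairwise compatibility conditions hold.
Pairwise compatibility: gcd(m_i, m_j) must divide a_i - a_j for every pair.
Merge one congruence at a time:
  Start: x ≡ 3 (mod 4).
  Combine with x ≡ 8 (mod 20): gcd(4, 20) = 4, and 8 - 3 = 5 is NOT divisible by 4.
    ⇒ system is inconsistent (no integer solution).

No solution (the system is inconsistent).


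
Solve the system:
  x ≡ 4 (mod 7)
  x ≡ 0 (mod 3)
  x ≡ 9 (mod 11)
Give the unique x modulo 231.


Moduli 7, 3, 11 are pairwise coprime; by CRT there is a unique solution modulo M = 7 · 3 · 11 = 231.
Solve pairwise, accumulating the modulus:
  Start with x ≡ 4 (mod 7).
  Combine with x ≡ 0 (mod 3): since gcd(7, 3) = 1, we get a unique residue mod 21.
    Write x = 4 + 7·t and substitute into x ≡ 0 (mod 3): 7·t ≡ 0 − 4 = -4 (mod 3).
    Reduce coefficients mod 3: 1·t ≡ 2 (mod 3).
    So t ≡ 2 (mod 3).
    Then x = 4 + 7·2 = 18, valid modulo lcm(7, 3) = 21: x ≡ 18 (mod 21).
  Combine with x ≡ 9 (mod 11): since gcd(21, 11) = 1, we get a unique residue mod 231.
    Write x = 18 + 21·t and substitute into x ≡ 9 (mod 11): 21·t ≡ 9 − 18 = -9 (mod 11).
    Reduce coefficients mod 11: 10·t ≡ 2 (mod 11).
    The inverse of 10 mod 11 is 10 (since 10·10 = 100 = 9·11 + 1), so t ≡ 10·2 = 20 ≡ 9 (mod 11).
    Then x = 18 + 21·9 = 207, valid modulo lcm(21, 11) = 231: x ≡ 207 (mod 231).
Verify: 207 mod 7 = 4 ✓, 207 mod 3 = 0 ✓, 207 mod 11 = 9 ✓.

x ≡ 207 (mod 231).


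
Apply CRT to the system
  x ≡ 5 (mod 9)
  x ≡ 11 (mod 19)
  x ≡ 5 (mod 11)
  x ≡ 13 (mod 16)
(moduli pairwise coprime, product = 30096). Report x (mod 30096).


Product of moduli M = 9 · 19 · 11 · 16 = 30096.
Merge one congruence at a time:
  Start: x ≡ 5 (mod 9).
  Combine with x ≡ 11 (mod 19); new modulus lcm = 171.
    Write x = 5 + 9·t and substitute into x ≡ 11 (mod 19): 9·t ≡ 11 − 5 = 6 (mod 19).
    The inverse of 9 mod 19 is 17 (since 9·17 = 153 = 8·19 + 1), so t ≡ 17·6 = 102 ≡ 7 (mod 19).
    Then x = 5 + 9·7 = 68, valid modulo lcm(9, 19) = 171: x ≡ 68 (mod 171).
  Combine with x ≡ 5 (mod 11); new modulus lcm = 1881.
    Write x = 68 + 171·t and substitute into x ≡ 5 (mod 11): 171·t ≡ 5 − 68 = -63 (mod 11).
    Reduce coefficients mod 11: 6·t ≡ 3 (mod 11).
    The inverse of 6 mod 11 is 2 (since 6·2 = 12 = 1·11 + 1), so t ≡ 2·3 = 6 ≡ 6 (mod 11).
    Then x = 68 + 171·6 = 1094, valid modulo lcm(171, 11) = 1881: x ≡ 1094 (mod 1881).
  Combine with x ≡ 13 (mod 16); new modulus lcm = 30096.
    Write x = 1094 + 1881·t and substitute into x ≡ 13 (mod 16): 1881·t ≡ 13 − 1094 = -1081 (mod 16).
    Reduce coefficients mod 16: 9·t ≡ 7 (mod 16).
    The inverse of 9 mod 16 is 9 (since 9·9 = 81 = 5·16 + 1), so t ≡ 9·7 = 63 ≡ 15 (mod 16).
    Then x = 1094 + 1881·15 = 29309, valid modulo lcm(1881, 16) = 30096: x ≡ 29309 (mod 30096).
Verify against each original: 29309 mod 9 = 5, 29309 mod 19 = 11, 29309 mod 11 = 5, 29309 mod 16 = 13.

x ≡ 29309 (mod 30096).


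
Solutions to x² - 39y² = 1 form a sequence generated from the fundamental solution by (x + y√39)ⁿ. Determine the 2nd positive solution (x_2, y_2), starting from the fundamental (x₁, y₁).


Step 1: Find the fundamental solution (x₁, y₁) of x² - 39y² = 1.
  Expand √39 as a continued fraction. a₀ = ⌊√39⌋ = 6; iterate m_{k+1} = d_k·a_k − m_k, d_{k+1} = (39 − m_{k+1}²)/d_k, a_{k+1} = ⌊(a₀ + m_{k+1})/d_{k+1}⌋ (starting m₀ = 0, d₀ = 1), with convergents p_k = a_k·p_{k-1} + p_{k-2}, q_k = a_k·q_{k-1} + q_{k-2} (p₋₁ = 1, q₋₁ = 0):
  k = 0: a₀ = 6; p₀/q₀ = 6/1; p₀² − 39·q₀² = 36 − 39 = -3.
  k = 1: m = 6, d = 3, a = ⌊(6 + 6)/3⌋ = 4; p/q = (4·6 + 1)/(4·1 + 0) = 25/4; p² − 39·q² = 625 − 624 = 1.
  The first convergent with p² − 39·q² = 1 gives the fundamental solution (x₁, y₁) = (25, 4).
Step 2: Apply the recurrence (x_{n+1}, y_{n+1}) = (x₁x_n + 39y₁y_n, x₁y_n + y₁x_n) repeatedly.
  From (x_1, y_1) = (25, 4): x_2 = 25·25 + 39·4·4 = 1249; y_2 = 25·4 + 4·25 = 200.
Step 3: Verify x_2² - 39·y_2² = 1560001 - 1560000 = 1 (should be 1). ✓

(x_1, y_1) = (25, 4); (x_2, y_2) = (1249, 200).


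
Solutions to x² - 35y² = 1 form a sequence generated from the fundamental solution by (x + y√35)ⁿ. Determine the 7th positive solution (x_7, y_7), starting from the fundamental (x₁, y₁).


Step 1: Find the fundamental solution (x₁, y₁) of x² - 35y² = 1.
  Expand √35 as a continued fraction. a₀ = ⌊√35⌋ = 5; iterate m_{k+1} = d_k·a_k − m_k, d_{k+1} = (35 − m_{k+1}²)/d_k, a_{k+1} = ⌊(a₀ + m_{k+1})/d_{k+1}⌋ (starting m₀ = 0, d₀ = 1), with convergents p_k = a_k·p_{k-1} + p_{k-2}, q_k = a_k·q_{k-1} + q_{k-2} (p₋₁ = 1, q₋₁ = 0):
  k = 0: a₀ = 5; p₀/q₀ = 5/1; p₀² − 35·q₀² = 25 − 35 = -10.
  k = 1: m = 5, d = 10, a = ⌊(5 + 5)/10⌋ = 1; p/q = (1·5 + 1)/(1·1 + 0) = 6/1; p² − 35·q² = 36 − 35 = 1.
  The first convergent with p² − 35·q² = 1 gives the fundamental solution (x₁, y₁) = (6, 1).
Step 2: Apply the recurrence (x_{n+1}, y_{n+1}) = (x₁x_n + 35y₁y_n, x₁y_n + y₁x_n) repeatedly.
  From (x_1, y_1) = (6, 1): x_2 = 6·6 + 35·1·1 = 71; y_2 = 6·1 + 1·6 = 12.
  From (x_2, y_2) = (71, 12): x_3 = 6·71 + 35·1·12 = 846; y_3 = 6·12 + 1·71 = 143.
  From (x_3, y_3) = (846, 143): x_4 = 6·846 + 35·1·143 = 10081; y_4 = 6·143 + 1·846 = 1704.
  From (x_4, y_4) = (10081, 1704): x_5 = 6·10081 + 35·1·1704 = 120126; y_5 = 6·1704 + 1·10081 = 20305.
  From (x_5, y_5) = (120126, 20305): x_6 = 6·120126 + 35·1·20305 = 1431431; y_6 = 6·20305 + 1·120126 = 241956.
  From (x_6, y_6) = (1431431, 241956): x_7 = 6·1431431 + 35·1·241956 = 17057046; y_7 = 6·241956 + 1·1431431 = 2883167.
Step 3: Verify x_7² - 35·y_7² = 290942818246116 - 290942818246115 = 1 (should be 1). ✓

(x_1, y_1) = (6, 1); (x_7, y_7) = (17057046, 2883167).


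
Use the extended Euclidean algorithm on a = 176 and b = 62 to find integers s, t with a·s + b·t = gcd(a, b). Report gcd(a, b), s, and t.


Euclidean algorithm on (176, 62) — divide until remainder is 0:
  176 = 2 · 62 + 52
  62 = 1 · 52 + 10
  52 = 5 · 10 + 2
  10 = 5 · 2 + 0
gcd(176, 62) = 2.
Track Bezout coefficients alongside the remainders: start with r₀ = 176 = a·1 + b·0 (s = 1, t = 0) and r₁ = 62 = a·0 + b·1 (s = 0, t = 1); each new remainder r_{k+1} = r_{k-1} − q_k·r_k inherits s_{k+1} = s_{k-1} − q_k·s_k, t_{k+1} = t_{k-1} − q_k·t_k, so r_k = a·s_k + b·t_k at every step:
  q = 2: r = 52, s = 1 − 2·0 = 1, t = 0 − 2·1 = -2  (check: 176·1 + 62·(-2) = 52)
  q = 1: r = 10, s = 0 − 1·1 = -1, t = 1 − 1·(-2) = 3  (check: 176·(-1) + 62·3 = 10)
  q = 5: r = 2, s = 1 − 5·(-1) = 6, t = -2 − 5·3 = -17  (check: 176·6 + 62·(-17) = 2)
The row with r = 2 (the gcd) gives the Bezout coefficients s = 6, t = -17.
Result: 176 · (6) + 62 · (-17) = 2.

gcd(176, 62) = 2; s = 6, t = -17 (check: 176·6 + 62·(-17) = 2).


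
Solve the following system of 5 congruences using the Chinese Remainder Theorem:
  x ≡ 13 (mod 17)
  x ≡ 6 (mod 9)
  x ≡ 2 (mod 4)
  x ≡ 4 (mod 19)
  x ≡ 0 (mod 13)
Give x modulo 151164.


Product of moduli M = 17 · 9 · 4 · 19 · 13 = 151164.
Merge one congruence at a time:
  Start: x ≡ 13 (mod 17).
  Combine with x ≡ 6 (mod 9); new modulus lcm = 153.
    Write x = 13 + 17·t and substitute into x ≡ 6 (mod 9): 17·t ≡ 6 − 13 = -7 (mod 9).
    Reduce coefficients mod 9: 8·t ≡ 2 (mod 9).
    The inverse of 8 mod 9 is 8 (since 8·8 = 64 = 7·9 + 1), so t ≡ 8·2 = 16 ≡ 7 (mod 9).
    Then x = 13 + 17·7 = 132, valid modulo lcm(17, 9) = 153: x ≡ 132 (mod 153).
  Combine with x ≡ 2 (mod 4); new modulus lcm = 612.
    Write x = 132 + 153·t and substitute into x ≡ 2 (mod 4): 153·t ≡ 2 − 132 = -130 (mod 4).
    Reduce coefficients mod 4: 1·t ≡ 2 (mod 4).
    So t ≡ 2 (mod 4).
    Then x = 132 + 153·2 = 438, valid modulo lcm(153, 4) = 612: x ≡ 438 (mod 612).
  Combine with x ≡ 4 (mod 19); new modulus lcm = 11628.
    Write x = 438 + 612·t and substitute into x ≡ 4 (mod 19): 612·t ≡ 4 − 438 = -434 (mod 19).
    Reduce coefficients mod 19: 4·t ≡ 3 (mod 19).
    The inverse of 4 mod 19 is 5 (since 4·5 = 20 = 1·19 + 1), so t ≡ 5·3 = 15 ≡ 15 (mod 19).
    Then x = 438 + 612·15 = 9618, valid modulo lcm(612, 19) = 11628: x ≡ 9618 (mod 11628).
  Combine with x ≡ 0 (mod 13); new modulus lcm = 151164.
    Write x = 9618 + 11628·t and substitute into x ≡ 0 (mod 13): 11628·t ≡ 0 − 9618 = -9618 (mod 13).
    Reduce coefficients mod 13: 6·t ≡ 2 (mod 13).
    The inverse of 6 mod 13 is 11 (since 6·11 = 66 = 5·13 + 1), so t ≡ 11·2 = 22 ≡ 9 (mod 13).
    Then x = 9618 + 11628·9 = 114270, valid modulo lcm(11628, 13) = 151164: x ≡ 114270 (mod 151164).
Verify against each original: 114270 mod 17 = 13, 114270 mod 9 = 6, 114270 mod 4 = 2, 114270 mod 19 = 4, 114270 mod 13 = 0.

x ≡ 114270 (mod 151164).


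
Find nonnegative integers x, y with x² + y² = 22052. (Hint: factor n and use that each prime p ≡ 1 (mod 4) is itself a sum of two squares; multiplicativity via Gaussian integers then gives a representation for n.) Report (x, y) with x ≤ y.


Step 1: Factor n = 22052 = 2^2 · 37 · 149.
Step 2: Check the mod-4 condition on each prime factor: 2 = 2 (special); 37 ≡ 1 (mod 4), exponent 1; 149 ≡ 1 (mod 4), exponent 1.
All primes ≡ 3 (mod 4) appear to even exponent (or don't appear), so by the two-squares theorem n IS expressible as a sum of two squares.
Step 3: Build a representation. Group n = k² · m with k = 2 and m = 37 · 149 = 5513 (a product of primes ≡ 1 (mod 4)); a representation of m scales to one of n via (k·x)² + (k·y)² = k²(x² + y²). Each prime p ≡ 1 (mod 4) is itself a sum of two squares; find a² by testing p − a² for a perfect square:
  37: 37 − 1² = 36 = 6² ⇒ 37 = 1² + 6².
  149: 149 − 1² = 148, 149 − 2² = 145, 149 − 3² = 140, 149 − 4² = 133, 149 − 5² = 124, 149 − 6² = 113, 149 − 7² = 100 = 10² ⇒ 149 = 7² + 10².
  Combine using the Brahmagupta–Fibonacci identity (a² + b²)(c² + d²) = (ac − bd)² + (ad + bc)² = (ac + bd)² + (ad − bc)²:
  37 · 149 = 5513: from (1² + 6²)(7² + 10²), take (1·7 − 6·10, 1·10 + 6·7) = (7 − 60, 10 + 42) = (-53, 52); dropping signs (only squares matter) gives (53, 52); check 53² + 52² = 2809 + 2704 = 5513 ✓.
  Scale by k = 2: (2·53, 2·52) = (106, 104).
Step 4: Order so x ≤ y and verify: 104² + 106² = 10816 + 11236 = 22052 = n. ✓

n = 22052 = 104² + 106² (one valid representation with x ≤ y).
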